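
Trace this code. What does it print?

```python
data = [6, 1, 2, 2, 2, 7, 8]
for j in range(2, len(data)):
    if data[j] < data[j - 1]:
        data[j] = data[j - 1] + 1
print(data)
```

j=2: 2>=1, unchanged → [6, 1, 2, 2, 2, 7, 8]
j=3: 2>=2, unchanged → [6, 1, 2, 2, 2, 7, 8]
j=4: 2>=2, unchanged → [6, 1, 2, 2, 2, 7, 8]
j=5: 7>=2, unchanged → [6, 1, 2, 2, 2, 7, 8]
j=6: 8>=7, unchanged → [6, 1, 2, 2, 2, 7, 8]

[6, 1, 2, 2, 2, 7, 8]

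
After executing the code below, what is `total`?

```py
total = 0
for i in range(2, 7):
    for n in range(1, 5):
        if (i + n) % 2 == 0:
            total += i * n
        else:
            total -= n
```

80

i=2,n=1: odd sum, total = 0-1 = -1
i=2,n=2: even sum, total = (-1)+4 = 3
i=2,n=3: odd sum, total = 3-3 = 0
i=2,n=4: even sum, total = 0+8 = 8
i=3,n=1: even sum, total = 8+3 = 11
i=3,n=2: odd sum, total = 11-2 = 9
i=3,n=3: even sum, total = 9+9 = 18
i=3,n=4: odd sum, total = 18-4 = 14
i=4,n=1: odd sum, total = 14-1 = 13
i=4,n=2: even sum, total = 13+8 = 21
i=4,n=3: odd sum, total = 21-3 = 18
i=4,n=4: even sum, total = 18+16 = 34
i=5,n=1: even sum, total = 34+5 = 39
i=5,n=2: odd sum, total = 39-2 = 37
i=5,n=3: even sum, total = 37+15 = 52
i=5,n=4: odd sum, total = 52-4 = 48
i=6,n=1: odd sum, total = 48-1 = 47
i=6,n=2: even sum, total = 47+12 = 59
i=6,n=3: odd sum, total = 59-3 = 56
i=6,n=4: even sum, total = 56+24 = 80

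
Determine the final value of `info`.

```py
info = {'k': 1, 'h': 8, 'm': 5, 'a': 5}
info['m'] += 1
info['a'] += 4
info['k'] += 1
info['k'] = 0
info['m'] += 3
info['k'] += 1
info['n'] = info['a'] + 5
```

info['m'] = 5+1 = 6 → {'k': 1, 'h': 8, 'm': 6, 'a': 5}
info['a'] = 5+4 = 9 → {'k': 1, 'h': 8, 'm': 6, 'a': 9}
info['k'] = 1+1 = 2 → {'k': 2, 'h': 8, 'm': 6, 'a': 9}
info['k'] = 0 → {'k': 0, 'h': 8, 'm': 6, 'a': 9}
info['m'] = 6+3 = 9 → {'k': 0, 'h': 8, 'm': 9, 'a': 9}
info['k'] = 0+1 = 1 → {'k': 1, 'h': 8, 'm': 9, 'a': 9}
info['n'] = info['a']+5 = 14 → {'k': 1, 'h': 8, 'm': 9, 'a': 9, 'n': 14}

{'k': 1, 'h': 8, 'm': 9, 'a': 9, 'n': 14}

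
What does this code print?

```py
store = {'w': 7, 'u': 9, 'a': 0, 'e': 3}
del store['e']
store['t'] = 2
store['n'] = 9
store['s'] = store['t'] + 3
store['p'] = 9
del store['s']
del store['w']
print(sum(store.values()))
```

del 'e' → {'w': 7, 'u': 9, 'a': 0}
store['t'] = 2 → {'w': 7, 'u': 9, 'a': 0, 't': 2}
store['n'] = 9 → {'w': 7, 'u': 9, 'a': 0, 't': 2, 'n': 9}
store['s'] = store['t']+3 = 5 → {'w': 7, 'u': 9, 'a': 0, 't': 2, 'n': 9, 's': 5}
store['p'] = 9 → {'w': 7, 'u': 9, 'a': 0, 't': 2, 'n': 9, 's': 5, 'p': 9}
del 's' → {'w': 7, 'u': 9, 'a': 0, 't': 2, 'n': 9, 'p': 9}
del 'w' → {'u': 9, 'a': 0, 't': 2, 'n': 9, 'p': 9}
sum of values = 29

29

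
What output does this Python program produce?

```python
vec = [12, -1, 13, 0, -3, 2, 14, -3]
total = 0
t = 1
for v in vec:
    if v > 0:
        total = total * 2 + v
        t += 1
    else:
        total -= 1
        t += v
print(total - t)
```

v=12: >0, total = 0*2+12 = 12; t=2
v=-1: not >0, total = 12-1 = 11; t=1
v=13: >0, total = 11*2+13 = 35; t=2
v=0: not >0, total = 35-1 = 34; t=2
v=-3: not >0, total = 34-1 = 33; t=-1
v=2: >0, total = 33*2+2 = 68; t=0
v=14: >0, total = 68*2+14 = 150; t=1
v=-3: not >0, total = 150-1 = 149; t=-2
total-t = 149-(-2) = 151

151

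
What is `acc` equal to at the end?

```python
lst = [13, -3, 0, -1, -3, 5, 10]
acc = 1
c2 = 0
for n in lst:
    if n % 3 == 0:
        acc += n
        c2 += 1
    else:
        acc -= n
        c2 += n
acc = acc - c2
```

n=13: not %3==0, acc = 1-13 = -12; c2=13
n=-3: %3==0, acc = (-12)+(-3) = -15; c2=14
n=0: %3==0, acc = (-15)+0 = -15; c2=15
n=-1: not %3==0, acc = (-15)-(-1) = -14; c2=14
n=-3: %3==0, acc = (-14)+(-3) = -17; c2=15
n=5: not %3==0, acc = (-17)-5 = -22; c2=20
n=10: not %3==0, acc = (-22)-10 = -32; c2=30
acc-c2 = (-32)-30 = -62

-62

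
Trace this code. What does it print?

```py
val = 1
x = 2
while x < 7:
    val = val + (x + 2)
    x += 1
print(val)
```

x=2: val = 1+4 = 5
x=3: val = 5+5 = 10
x=4: val = 10+6 = 16
x=5: val = 16+7 = 23
x=6: val = 23+8 = 31

31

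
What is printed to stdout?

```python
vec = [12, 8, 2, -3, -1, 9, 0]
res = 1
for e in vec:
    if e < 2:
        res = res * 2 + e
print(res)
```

e=12: not <2
e=8: not <2
e=2: not <2
e=-3: <2, res = 1*2+(-3) = -1
e=-1: <2, res = (-1)*2+(-1) = -3
e=9: not <2
e=0: <2, res = (-3)*2+0 = -6

-6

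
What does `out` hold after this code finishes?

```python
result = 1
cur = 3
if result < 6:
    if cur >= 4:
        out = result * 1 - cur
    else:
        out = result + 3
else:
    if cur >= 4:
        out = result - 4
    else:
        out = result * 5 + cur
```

result=1, cur=3
result < 6 is True; cur >= 4 is False
→ out = result + 3 = 4

4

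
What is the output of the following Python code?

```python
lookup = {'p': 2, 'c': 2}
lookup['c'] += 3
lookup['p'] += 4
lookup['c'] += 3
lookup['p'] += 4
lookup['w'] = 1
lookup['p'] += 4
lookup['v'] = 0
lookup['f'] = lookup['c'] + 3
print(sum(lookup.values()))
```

34

lookup['c'] = 2+3 = 5 → {'p': 2, 'c': 5}
lookup['p'] = 2+4 = 6 → {'p': 6, 'c': 5}
lookup['c'] = 5+3 = 8 → {'p': 6, 'c': 8}
lookup['p'] = 6+4 = 10 → {'p': 10, 'c': 8}
lookup['w'] = 1 → {'p': 10, 'c': 8, 'w': 1}
lookup['p'] = 10+4 = 14 → {'p': 14, 'c': 8, 'w': 1}
lookup['v'] = 0 → {'p': 14, 'c': 8, 'w': 1, 'v': 0}
lookup['f'] = lookup['c']+3 = 11 → {'p': 14, 'c': 8, 'w': 1, 'v': 0, 'f': 11}
sum of values = 34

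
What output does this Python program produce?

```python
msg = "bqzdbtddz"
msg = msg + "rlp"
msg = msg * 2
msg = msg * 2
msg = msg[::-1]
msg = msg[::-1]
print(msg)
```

+ 'rlp' → 'bqzdbtddzrlp'
repeat ×2 → 'bqzdbtddzrlpbqzdbtddzrlp'
repeat ×2 → 'bqzdbtddzrlpbqzdbtddzrlpbqzdbtddzrlpbqzdbtddzrlp'
reverse → 'plrzddtbdzqbplrzddtbdzqbplrzddtbdzqbplrzddtbdzqb'
reverse → 'bqzdbtddzrlpbqzdbtddzrlpbqzdbtddzrlpbqzdbtddzrlp'

bqzdbtddzrlpbqzdbtddzrlpbqzdbtddzrlpbqzdbtddzrlp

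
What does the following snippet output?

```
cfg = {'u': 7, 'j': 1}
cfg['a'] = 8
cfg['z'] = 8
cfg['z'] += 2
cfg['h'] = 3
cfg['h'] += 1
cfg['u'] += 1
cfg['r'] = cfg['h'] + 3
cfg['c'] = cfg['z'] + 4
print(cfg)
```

cfg['a'] = 8 → {'u': 7, 'j': 1, 'a': 8}
cfg['z'] = 8 → {'u': 7, 'j': 1, 'a': 8, 'z': 8}
cfg['z'] = 8+2 = 10 → {'u': 7, 'j': 1, 'a': 8, 'z': 10}
cfg['h'] = 3 → {'u': 7, 'j': 1, 'a': 8, 'z': 10, 'h': 3}
cfg['h'] = 3+1 = 4 → {'u': 7, 'j': 1, 'a': 8, 'z': 10, 'h': 4}
cfg['u'] = 7+1 = 8 → {'u': 8, 'j': 1, 'a': 8, 'z': 10, 'h': 4}
cfg['r'] = cfg['h']+3 = 7 → {'u': 8, 'j': 1, 'a': 8, 'z': 10, 'h': 4, 'r': 7}
cfg['c'] = cfg['z']+4 = 14 → {'u': 8, 'j': 1, 'a': 8, 'z': 10, 'h': 4, 'r': 7, 'c': 14}

{'u': 8, 'j': 1, 'a': 8, 'z': 10, 'h': 4, 'r': 7, 'c': 14}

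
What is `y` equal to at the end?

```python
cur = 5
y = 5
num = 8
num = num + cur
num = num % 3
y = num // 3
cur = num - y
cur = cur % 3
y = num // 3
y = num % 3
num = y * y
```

1

num = 8+5 = 13
num = 13%3 = 1
y = 1//3 = 0
cur = 1-0 = 1
cur = 1%3 = 1
y = 1//3 = 0
y = 1%3 = 1
num = 1*1 = 1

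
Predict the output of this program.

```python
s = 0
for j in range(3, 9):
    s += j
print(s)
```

33

j=3: s = 0+3 = 3
j=4: s = 3+4 = 7
j=5: s = 7+5 = 12
j=6: s = 12+6 = 18
j=7: s = 18+7 = 25
j=8: s = 25+8 = 33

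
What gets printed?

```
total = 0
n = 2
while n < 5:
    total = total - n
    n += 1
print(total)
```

n=2: total = 0-2 = -2
n=3: total = (-2)-3 = -5
n=4: total = (-5)-4 = -9

-9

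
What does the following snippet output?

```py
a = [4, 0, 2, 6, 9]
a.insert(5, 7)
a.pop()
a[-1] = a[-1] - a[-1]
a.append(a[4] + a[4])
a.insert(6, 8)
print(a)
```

[4, 0, 2, 6, 0, 0, 8]

insert 7 at 5 → [4, 0, 2, 6, 9, 7]
pop() removes 7 → [4, 0, 2, 6, 9]
a[-1] = a[-1]-a[-1] = 9-9 = 0 → [4, 0, 2, 6, 0]
append a[4]+a[4] = 0+0 = 0 → [4, 0, 2, 6, 0, 0]
insert 8 at 6 → [4, 0, 2, 6, 0, 0, 8]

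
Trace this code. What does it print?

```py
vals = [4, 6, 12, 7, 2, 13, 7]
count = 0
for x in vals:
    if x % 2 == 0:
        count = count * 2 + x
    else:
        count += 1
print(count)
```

x=4: even, count = 0*2+4 = 4
x=6: even, count = 4*2+6 = 14
x=12: even, count = 14*2+12 = 40
x=7: not even, count = 40+1 = 41
x=2: even, count = 41*2+2 = 84
x=13: not even, count = 84+1 = 85
x=7: not even, count = 85+1 = 86

86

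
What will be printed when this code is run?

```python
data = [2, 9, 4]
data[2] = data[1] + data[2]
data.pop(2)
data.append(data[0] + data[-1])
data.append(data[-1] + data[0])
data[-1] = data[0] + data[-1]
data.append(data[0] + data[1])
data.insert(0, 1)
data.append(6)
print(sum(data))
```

data[2] = data[1]+data[2] = 9+4 = 13 → [2, 9, 13]
pop(2) removes 13 → [2, 9]
append data[0]+data[-1] = 2+9 = 11 → [2, 9, 11]
append data[-1]+data[0] = 11+2 = 13 → [2, 9, 11, 13]
data[-1] = data[0]+data[-1] = 2+13 = 15 → [2, 9, 11, 15]
append data[0]+data[1] = 2+9 = 11 → [2, 9, 11, 15, 11]
insert 1 at 0 → [1, 2, 9, 11, 15, 11]
append 6 → [1, 2, 9, 11, 15, 11, 6]
sum = 55

55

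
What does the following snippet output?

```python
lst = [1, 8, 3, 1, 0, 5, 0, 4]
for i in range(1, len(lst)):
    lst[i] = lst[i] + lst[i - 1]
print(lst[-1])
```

i=1: lst[1] = 8+1 = 9 → [1, 9, 3, 1, 0, 5, 0, 4]
i=2: lst[2] = 3+9 = 12 → [1, 9, 12, 1, 0, 5, 0, 4]
i=3: lst[3] = 1+12 = 13 → [1, 9, 12, 13, 0, 5, 0, 4]
i=4: lst[4] = 0+13 = 13 → [1, 9, 12, 13, 13, 5, 0, 4]
i=5: lst[5] = 5+13 = 18 → [1, 9, 12, 13, 13, 18, 0, 4]
i=6: lst[6] = 0+18 = 18 → [1, 9, 12, 13, 13, 18, 18, 4]
i=7: lst[7] = 4+18 = 22 → [1, 9, 12, 13, 13, 18, 18, 22]

22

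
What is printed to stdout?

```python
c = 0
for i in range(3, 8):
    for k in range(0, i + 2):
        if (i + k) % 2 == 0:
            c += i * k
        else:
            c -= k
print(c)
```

i=3,k=0: odd sum, c = 0-0 = 0
i=3,k=1: even sum, c = 0+3 = 3
i=3,k=2: odd sum, c = 3-2 = 1
i=3,k=3: even sum, c = 1+9 = 10
i=3,k=4: odd sum, c = 10-4 = 6
i=4,k=0: even sum, c = 6+0 = 6
i=4,k=1: odd sum, c = 6-1 = 5
i=4,k=2: even sum, c = 5+8 = 13
i=4,k=3: odd sum, c = 13-3 = 10
i=4,k=4: even sum, c = 10+16 = 26
i=4,k=5: odd sum, c = 26-5 = 21
i=5,k=0: odd sum, c = 21-0 = 21
i=5,k=1: even sum, c = 21+5 = 26
i=5,k=2: odd sum, c = 26-2 = 24
i=5,k=3: even sum, c = 24+15 = 39
i=5,k=4: odd sum, c = 39-4 = 35
i=5,k=5: even sum, c = 35+25 = 60
i=5,k=6: odd sum, c = 60-6 = 54
i=6,k=0: even sum, c = 54+0 = 54
i=6,k=1: odd sum, c = 54-1 = 53
i=6,k=2: even sum, c = 53+12 = 65
i=6,k=3: odd sum, c = 65-3 = 62
i=6,k=4: even sum, c = 62+24 = 86
i=6,k=5: odd sum, c = 86-5 = 81
i=6,k=6: even sum, c = 81+36 = 117
i=6,k=7: odd sum, c = 117-7 = 110
i=7,k=0: odd sum, c = 110-0 = 110
i=7,k=1: even sum, c = 110+7 = 117
i=7,k=2: odd sum, c = 117-2 = 115
i=7,k=3: even sum, c = 115+21 = 136
i=7,k=4: odd sum, c = 136-4 = 132
i=7,k=5: even sum, c = 132+35 = 167
i=7,k=6: odd sum, c = 167-6 = 161
i=7,k=7: even sum, c = 161+49 = 210
i=7,k=8: odd sum, c = 210-8 = 202

202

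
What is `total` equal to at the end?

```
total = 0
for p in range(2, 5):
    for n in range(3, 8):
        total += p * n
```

225

p=2,n=3: total = 0+6 = 6
p=2,n=4: total = 6+8 = 14
p=2,n=5: total = 14+10 = 24
p=2,n=6: total = 24+12 = 36
p=2,n=7: total = 36+14 = 50
p=3,n=3: total = 50+9 = 59
p=3,n=4: total = 59+12 = 71
p=3,n=5: total = 71+15 = 86
p=3,n=6: total = 86+18 = 104
p=3,n=7: total = 104+21 = 125
p=4,n=3: total = 125+12 = 137
p=4,n=4: total = 137+16 = 153
p=4,n=5: total = 153+20 = 173
p=4,n=6: total = 173+24 = 197
p=4,n=7: total = 197+28 = 225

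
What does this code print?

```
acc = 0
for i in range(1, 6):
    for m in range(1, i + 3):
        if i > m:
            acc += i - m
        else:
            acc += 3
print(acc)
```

i=1,m=1: not 1>1, acc = 0+3 = 3
i=1,m=2: not 1>2, acc = 3+3 = 6
i=1,m=3: not 1>3, acc = 6+3 = 9
i=2,m=1: 2>1, acc = 9+1 = 10
i=2,m=2: not 2>2, acc = 10+3 = 13
i=2,m=3: not 2>3, acc = 13+3 = 16
i=2,m=4: not 2>4, acc = 16+3 = 19
i=3,m=1: 3>1, acc = 19+2 = 21
i=3,m=2: 3>2, acc = 21+1 = 22
i=3,m=3: not 3>3, acc = 22+3 = 25
i=3,m=4: not 3>4, acc = 25+3 = 28
i=3,m=5: not 3>5, acc = 28+3 = 31
i=4,m=1: 4>1, acc = 31+3 = 34
i=4,m=2: 4>2, acc = 34+2 = 36
i=4,m=3: 4>3, acc = 36+1 = 37
i=4,m=4: not 4>4, acc = 37+3 = 40
i=4,m=5: not 4>5, acc = 40+3 = 43
i=4,m=6: not 4>6, acc = 43+3 = 46
i=5,m=1: 5>1, acc = 46+4 = 50
i=5,m=2: 5>2, acc = 50+3 = 53
i=5,m=3: 5>3, acc = 53+2 = 55
i=5,m=4: 5>4, acc = 55+1 = 56
i=5,m=5: not 5>5, acc = 56+3 = 59
i=5,m=6: not 5>6, acc = 59+3 = 62
i=5,m=7: not 5>7, acc = 62+3 = 65

65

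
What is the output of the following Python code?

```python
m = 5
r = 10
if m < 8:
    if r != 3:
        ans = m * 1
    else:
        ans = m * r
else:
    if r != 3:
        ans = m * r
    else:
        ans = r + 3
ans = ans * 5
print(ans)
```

25

m=5, r=10
m < 8 is True; r != 3 is True
→ ans = m * 1 = 5
ans = 5*5 = 25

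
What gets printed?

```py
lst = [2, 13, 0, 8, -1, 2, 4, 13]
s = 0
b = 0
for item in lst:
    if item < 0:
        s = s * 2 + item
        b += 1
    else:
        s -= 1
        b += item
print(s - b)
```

item=2: not <0, s = 0-1 = -1; b=2
item=13: not <0, s = (-1)-1 = -2; b=15
item=0: not <0, s = (-2)-1 = -3; b=15
item=8: not <0, s = (-3)-1 = -4; b=23
item=-1: <0, s = (-4)*2+(-1) = -9; b=24
item=2: not <0, s = (-9)-1 = -10; b=26
item=4: not <0, s = (-10)-1 = -11; b=30
item=13: not <0, s = (-11)-1 = -12; b=43
s-b = (-12)-43 = -55

-55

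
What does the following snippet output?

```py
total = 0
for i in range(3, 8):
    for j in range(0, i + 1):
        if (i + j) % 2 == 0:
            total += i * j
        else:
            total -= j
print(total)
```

i=3,j=0: odd sum, total = 0-0 = 0
i=3,j=1: even sum, total = 0+3 = 3
i=3,j=2: odd sum, total = 3-2 = 1
i=3,j=3: even sum, total = 1+9 = 10
i=4,j=0: even sum, total = 10+0 = 10
i=4,j=1: odd sum, total = 10-1 = 9
i=4,j=2: even sum, total = 9+8 = 17
i=4,j=3: odd sum, total = 17-3 = 14
i=4,j=4: even sum, total = 14+16 = 30
i=5,j=0: odd sum, total = 30-0 = 30
i=5,j=1: even sum, total = 30+5 = 35
i=5,j=2: odd sum, total = 35-2 = 33
i=5,j=3: even sum, total = 33+15 = 48
i=5,j=4: odd sum, total = 48-4 = 44
i=5,j=5: even sum, total = 44+25 = 69
i=6,j=0: even sum, total = 69+0 = 69
i=6,j=1: odd sum, total = 69-1 = 68
i=6,j=2: even sum, total = 68+12 = 80
i=6,j=3: odd sum, total = 80-3 = 77
i=6,j=4: even sum, total = 77+24 = 101
i=6,j=5: odd sum, total = 101-5 = 96
i=6,j=6: even sum, total = 96+36 = 132
i=7,j=0: odd sum, total = 132-0 = 132
i=7,j=1: even sum, total = 132+7 = 139
i=7,j=2: odd sum, total = 139-2 = 137
i=7,j=3: even sum, total = 137+21 = 158
i=7,j=4: odd sum, total = 158-4 = 154
i=7,j=5: even sum, total = 154+35 = 189
i=7,j=6: odd sum, total = 189-6 = 183
i=7,j=7: even sum, total = 183+49 = 232

232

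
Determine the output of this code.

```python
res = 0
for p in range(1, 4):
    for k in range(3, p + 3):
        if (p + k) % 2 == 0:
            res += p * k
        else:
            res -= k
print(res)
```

28

p=1,k=3: even sum, res = 0+3 = 3
p=2,k=3: odd sum, res = 3-3 = 0
p=2,k=4: even sum, res = 0+8 = 8
p=3,k=3: even sum, res = 8+9 = 17
p=3,k=4: odd sum, res = 17-4 = 13
p=3,k=5: even sum, res = 13+15 = 28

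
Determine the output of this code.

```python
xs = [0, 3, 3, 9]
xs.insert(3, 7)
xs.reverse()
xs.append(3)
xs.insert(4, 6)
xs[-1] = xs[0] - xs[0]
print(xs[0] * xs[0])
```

81

insert 7 at 3 → [0, 3, 3, 7, 9]
reverse → [9, 7, 3, 3, 0]
append 3 → [9, 7, 3, 3, 0, 3]
insert 6 at 4 → [9, 7, 3, 3, 6, 0, 3]
xs[-1] = xs[0]-xs[0] = 9-9 = 0 → [9, 7, 3, 3, 6, 0, 0]
xs[0]*xs[0] = 9*9 = 81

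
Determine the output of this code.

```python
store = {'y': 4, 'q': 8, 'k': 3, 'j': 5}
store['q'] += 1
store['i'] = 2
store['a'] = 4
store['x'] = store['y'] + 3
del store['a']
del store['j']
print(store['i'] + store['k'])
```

5

store['q'] = 8+1 = 9 → {'y': 4, 'q': 9, 'k': 3, 'j': 5}
store['i'] = 2 → {'y': 4, 'q': 9, 'k': 3, 'j': 5, 'i': 2}
store['a'] = 4 → {'y': 4, 'q': 9, 'k': 3, 'j': 5, 'i': 2, 'a': 4}
store['x'] = store['y']+3 = 7 → {'y': 4, 'q': 9, 'k': 3, 'j': 5, 'i': 2, 'a': 4, 'x': 7}
del 'a' → {'y': 4, 'q': 9, 'k': 3, 'j': 5, 'i': 2, 'x': 7}
del 'j' → {'y': 4, 'q': 9, 'k': 3, 'i': 2, 'x': 7}
store['i']+store['k'] = 2+3 = 5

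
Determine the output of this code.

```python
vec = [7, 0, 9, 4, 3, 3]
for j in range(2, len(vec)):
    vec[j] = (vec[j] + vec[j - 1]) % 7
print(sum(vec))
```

j=2: vec[2] = (9+0)%7 = 2 → [7, 0, 2, 4, 3, 3]
j=3: vec[3] = (4+2)%7 = 6 → [7, 0, 2, 6, 3, 3]
j=4: vec[4] = (3+6)%7 = 2 → [7, 0, 2, 6, 2, 3]
j=5: vec[5] = (3+2)%7 = 5 → [7, 0, 2, 6, 2, 5]
sum = 22

22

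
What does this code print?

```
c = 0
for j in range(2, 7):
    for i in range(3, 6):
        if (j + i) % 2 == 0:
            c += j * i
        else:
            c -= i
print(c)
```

80

j=2,i=3: odd sum, c = 0-3 = -3
j=2,i=4: even sum, c = (-3)+8 = 5
j=2,i=5: odd sum, c = 5-5 = 0
j=3,i=3: even sum, c = 0+9 = 9
j=3,i=4: odd sum, c = 9-4 = 5
j=3,i=5: even sum, c = 5+15 = 20
j=4,i=3: odd sum, c = 20-3 = 17
j=4,i=4: even sum, c = 17+16 = 33
j=4,i=5: odd sum, c = 33-5 = 28
j=5,i=3: even sum, c = 28+15 = 43
j=5,i=4: odd sum, c = 43-4 = 39
j=5,i=5: even sum, c = 39+25 = 64
j=6,i=3: odd sum, c = 64-3 = 61
j=6,i=4: even sum, c = 61+24 = 85
j=6,i=5: odd sum, c = 85-5 = 80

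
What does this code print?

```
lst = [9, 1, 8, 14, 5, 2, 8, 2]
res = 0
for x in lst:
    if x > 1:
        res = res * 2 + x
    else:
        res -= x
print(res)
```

x=9: >1, res = 0*2+9 = 9
x=1: not >1, res = 9-1 = 8
x=8: >1, res = 8*2+8 = 24
x=14: >1, res = 24*2+14 = 62
x=5: >1, res = 62*2+5 = 129
x=2: >1, res = 129*2+2 = 260
x=8: >1, res = 260*2+8 = 528
x=2: >1, res = 528*2+2 = 1058

1058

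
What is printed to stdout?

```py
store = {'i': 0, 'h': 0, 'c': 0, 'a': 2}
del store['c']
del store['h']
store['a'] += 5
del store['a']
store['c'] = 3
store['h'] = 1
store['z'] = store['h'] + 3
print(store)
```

{'i': 0, 'c': 3, 'h': 1, 'z': 4}

del 'c' → {'i': 0, 'h': 0, 'a': 2}
del 'h' → {'i': 0, 'a': 2}
store['a'] = 2+5 = 7 → {'i': 0, 'a': 7}
del 'a' → {'i': 0}
store['c'] = 3 → {'i': 0, 'c': 3}
store['h'] = 1 → {'i': 0, 'c': 3, 'h': 1}
store['z'] = store['h']+3 = 4 → {'i': 0, 'c': 3, 'h': 1, 'z': 4}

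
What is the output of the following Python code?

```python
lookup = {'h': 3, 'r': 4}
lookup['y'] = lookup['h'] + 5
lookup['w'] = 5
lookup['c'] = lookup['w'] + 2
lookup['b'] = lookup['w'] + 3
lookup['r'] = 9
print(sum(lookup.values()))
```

lookup['y'] = lookup['h']+5 = 8 → {'h': 3, 'r': 4, 'y': 8}
lookup['w'] = 5 → {'h': 3, 'r': 4, 'y': 8, 'w': 5}
lookup['c'] = lookup['w']+2 = 7 → {'h': 3, 'r': 4, 'y': 8, 'w': 5, 'c': 7}
lookup['b'] = lookup['w']+3 = 8 → {'h': 3, 'r': 4, 'y': 8, 'w': 5, 'c': 7, 'b': 8}
lookup['r'] = 9 → {'h': 3, 'r': 9, 'y': 8, 'w': 5, 'c': 7, 'b': 8}
sum of values = 40

40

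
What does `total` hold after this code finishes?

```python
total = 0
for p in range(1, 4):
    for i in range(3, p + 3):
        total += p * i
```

53

p=1,i=3: total = 0+3 = 3
p=2,i=3: total = 3+6 = 9
p=2,i=4: total = 9+8 = 17
p=3,i=3: total = 17+9 = 26
p=3,i=4: total = 26+12 = 38
p=3,i=5: total = 38+15 = 53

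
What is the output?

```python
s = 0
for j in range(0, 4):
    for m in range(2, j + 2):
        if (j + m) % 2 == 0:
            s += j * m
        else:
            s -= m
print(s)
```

j=1,m=2: odd sum, s = 0-2 = -2
j=2,m=2: even sum, s = (-2)+4 = 2
j=2,m=3: odd sum, s = 2-3 = -1
j=3,m=2: odd sum, s = (-1)-2 = -3
j=3,m=3: even sum, s = (-3)+9 = 6
j=3,m=4: odd sum, s = 6-4 = 2

2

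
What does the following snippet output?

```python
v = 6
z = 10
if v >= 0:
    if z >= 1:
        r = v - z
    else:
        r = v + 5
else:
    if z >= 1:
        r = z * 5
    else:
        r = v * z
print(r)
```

v=6, z=10
v >= 0 is True; z >= 1 is True
→ r = v - z = -4

-4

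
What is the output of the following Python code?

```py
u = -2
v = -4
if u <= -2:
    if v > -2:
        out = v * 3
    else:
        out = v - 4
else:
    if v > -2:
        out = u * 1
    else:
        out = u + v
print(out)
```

u=-2, v=-4
u <= -2 is True; v > -2 is False
→ out = v - 4 = -8

-8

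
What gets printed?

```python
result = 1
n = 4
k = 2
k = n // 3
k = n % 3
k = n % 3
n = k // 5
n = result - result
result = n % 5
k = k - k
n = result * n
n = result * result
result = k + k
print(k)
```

0

k = 4//3 = 1
k = 4%3 = 1
k = 4%3 = 1
n = 1//5 = 0
n = 1-1 = 0
result = 0%5 = 0
k = 1-1 = 0
n = 0*0 = 0
n = 0*0 = 0
result = 0+0 = 0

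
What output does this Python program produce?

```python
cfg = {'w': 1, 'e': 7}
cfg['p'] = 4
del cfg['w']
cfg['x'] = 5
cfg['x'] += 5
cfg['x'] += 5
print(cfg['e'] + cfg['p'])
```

11

cfg['p'] = 4 → {'w': 1, 'e': 7, 'p': 4}
del 'w' → {'e': 7, 'p': 4}
cfg['x'] = 5 → {'e': 7, 'p': 4, 'x': 5}
cfg['x'] = 5+5 = 10 → {'e': 7, 'p': 4, 'x': 10}
cfg['x'] = 10+5 = 15 → {'e': 7, 'p': 4, 'x': 15}
cfg['e']+cfg['p'] = 7+4 = 11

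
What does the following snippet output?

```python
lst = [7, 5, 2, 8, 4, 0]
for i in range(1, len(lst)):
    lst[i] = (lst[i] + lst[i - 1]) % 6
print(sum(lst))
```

i=1: lst[1] = (5+7)%6 = 0 → [7, 0, 2, 8, 4, 0]
i=2: lst[2] = (2+0)%6 = 2 → [7, 0, 2, 8, 4, 0]
i=3: lst[3] = (8+2)%6 = 4 → [7, 0, 2, 4, 4, 0]
i=4: lst[4] = (4+4)%6 = 2 → [7, 0, 2, 4, 2, 0]
i=5: lst[5] = (0+2)%6 = 2 → [7, 0, 2, 4, 2, 2]
sum = 17

17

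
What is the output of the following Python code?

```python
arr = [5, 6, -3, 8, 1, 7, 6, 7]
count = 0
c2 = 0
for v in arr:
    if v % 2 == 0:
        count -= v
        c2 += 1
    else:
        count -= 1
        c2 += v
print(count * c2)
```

v=5: not even, count = 0-1 = -1; c2=5
v=6: even, count = (-1)-6 = -7; c2=6
v=-3: not even, count = (-7)-1 = -8; c2=3
v=8: even, count = (-8)-8 = -16; c2=4
v=1: not even, count = (-16)-1 = -17; c2=5
v=7: not even, count = (-17)-1 = -18; c2=12
v=6: even, count = (-18)-6 = -24; c2=13
v=7: not even, count = (-24)-1 = -25; c2=20
count*c2 = (-25)*20 = -500

-500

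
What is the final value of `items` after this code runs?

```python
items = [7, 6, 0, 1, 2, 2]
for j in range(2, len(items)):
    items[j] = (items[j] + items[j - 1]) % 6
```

j=2: items[2] = (0+6)%6 = 0 → [7, 6, 0, 1, 2, 2]
j=3: items[3] = (1+0)%6 = 1 → [7, 6, 0, 1, 2, 2]
j=4: items[4] = (2+1)%6 = 3 → [7, 6, 0, 1, 3, 2]
j=5: items[5] = (2+3)%6 = 5 → [7, 6, 0, 1, 3, 5]

[7, 6, 0, 1, 3, 5]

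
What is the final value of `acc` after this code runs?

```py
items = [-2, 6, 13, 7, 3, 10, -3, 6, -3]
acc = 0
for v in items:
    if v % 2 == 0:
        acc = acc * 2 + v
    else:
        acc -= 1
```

v=-2: even, acc = 0*2+(-2) = -2
v=6: even, acc = (-2)*2+6 = 2
v=13: not even, acc = 2-1 = 1
v=7: not even, acc = 1-1 = 0
v=3: not even, acc = 0-1 = -1
v=10: even, acc = (-1)*2+10 = 8
v=-3: not even, acc = 8-1 = 7
v=6: even, acc = 7*2+6 = 20
v=-3: not even, acc = 20-1 = 19

19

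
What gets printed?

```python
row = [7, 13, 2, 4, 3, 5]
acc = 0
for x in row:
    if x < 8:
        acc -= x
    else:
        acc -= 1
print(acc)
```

-22

x=7: <8, acc = 0-7 = -7
x=13: not <8, acc = (-7)-1 = -8
x=2: <8, acc = (-8)-2 = -10
x=4: <8, acc = (-10)-4 = -14
x=3: <8, acc = (-14)-3 = -17
x=5: <8, acc = (-17)-5 = -22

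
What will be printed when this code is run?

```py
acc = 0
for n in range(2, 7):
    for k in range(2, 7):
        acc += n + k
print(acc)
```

n=2,k=2: acc = 0+4 = 4
n=2,k=3: acc = 4+5 = 9
n=2,k=4: acc = 9+6 = 15
n=2,k=5: acc = 15+7 = 22
n=2,k=6: acc = 22+8 = 30
n=3,k=2: acc = 30+5 = 35
n=3,k=3: acc = 35+6 = 41
n=3,k=4: acc = 41+7 = 48
n=3,k=5: acc = 48+8 = 56
n=3,k=6: acc = 56+9 = 65
n=4,k=2: acc = 65+6 = 71
n=4,k=3: acc = 71+7 = 78
n=4,k=4: acc = 78+8 = 86
n=4,k=5: acc = 86+9 = 95
n=4,k=6: acc = 95+10 = 105
n=5,k=2: acc = 105+7 = 112
n=5,k=3: acc = 112+8 = 120
n=5,k=4: acc = 120+9 = 129
n=5,k=5: acc = 129+10 = 139
n=5,k=6: acc = 139+11 = 150
n=6,k=2: acc = 150+8 = 158
n=6,k=3: acc = 158+9 = 167
n=6,k=4: acc = 167+10 = 177
n=6,k=5: acc = 177+11 = 188
n=6,k=6: acc = 188+12 = 200

200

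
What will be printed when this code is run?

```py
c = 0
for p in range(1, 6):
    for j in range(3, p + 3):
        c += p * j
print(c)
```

p=1,j=3: c = 0+3 = 3
p=2,j=3: c = 3+6 = 9
p=2,j=4: c = 9+8 = 17
p=3,j=3: c = 17+9 = 26
p=3,j=4: c = 26+12 = 38
p=3,j=5: c = 38+15 = 53
p=4,j=3: c = 53+12 = 65
p=4,j=4: c = 65+16 = 81
p=4,j=5: c = 81+20 = 101
p=4,j=6: c = 101+24 = 125
p=5,j=3: c = 125+15 = 140
p=5,j=4: c = 140+20 = 160
p=5,j=5: c = 160+25 = 185
p=5,j=6: c = 185+30 = 215
p=5,j=7: c = 215+35 = 250

250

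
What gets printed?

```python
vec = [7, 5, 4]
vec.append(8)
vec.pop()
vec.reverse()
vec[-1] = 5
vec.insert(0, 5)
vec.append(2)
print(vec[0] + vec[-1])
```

7

append 8 → [7, 5, 4, 8]
pop() removes 8 → [7, 5, 4]
reverse → [4, 5, 7]
vec[-1] = 5 → [4, 5, 5]
insert 5 at 0 → [5, 4, 5, 5]
append 2 → [5, 4, 5, 5, 2]
vec[0]+vec[-1] = 5+2 = 7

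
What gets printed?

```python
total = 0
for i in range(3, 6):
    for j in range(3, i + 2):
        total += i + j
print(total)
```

i=3,j=3: total = 0+6 = 6
i=3,j=4: total = 6+7 = 13
i=4,j=3: total = 13+7 = 20
i=4,j=4: total = 20+8 = 28
i=4,j=5: total = 28+9 = 37
i=5,j=3: total = 37+8 = 45
i=5,j=4: total = 45+9 = 54
i=5,j=5: total = 54+10 = 64
i=5,j=6: total = 64+11 = 75

75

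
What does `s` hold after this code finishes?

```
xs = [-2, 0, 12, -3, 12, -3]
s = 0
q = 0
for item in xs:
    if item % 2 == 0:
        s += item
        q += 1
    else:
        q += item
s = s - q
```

24

item=-2: even, s = 0+(-2) = -2; q=1
item=0: even, s = (-2)+0 = -2; q=2
item=12: even, s = (-2)+12 = 10; q=3
item=-3: not even; q=0
item=12: even, s = 10+12 = 22; q=1
item=-3: not even; q=-2
s-q = 22-(-2) = 24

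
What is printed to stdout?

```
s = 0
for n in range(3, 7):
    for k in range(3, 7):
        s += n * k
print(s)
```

n=3,k=3: s = 0+9 = 9
n=3,k=4: s = 9+12 = 21
n=3,k=5: s = 21+15 = 36
n=3,k=6: s = 36+18 = 54
n=4,k=3: s = 54+12 = 66
n=4,k=4: s = 66+16 = 82
n=4,k=5: s = 82+20 = 102
n=4,k=6: s = 102+24 = 126
n=5,k=3: s = 126+15 = 141
n=5,k=4: s = 141+20 = 161
n=5,k=5: s = 161+25 = 186
n=5,k=6: s = 186+30 = 216
n=6,k=3: s = 216+18 = 234
n=6,k=4: s = 234+24 = 258
n=6,k=5: s = 258+30 = 288
n=6,k=6: s = 288+36 = 324

324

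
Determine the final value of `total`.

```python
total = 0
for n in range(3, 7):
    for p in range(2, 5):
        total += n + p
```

n=3,p=2: total = 0+5 = 5
n=3,p=3: total = 5+6 = 11
n=3,p=4: total = 11+7 = 18
n=4,p=2: total = 18+6 = 24
n=4,p=3: total = 24+7 = 31
n=4,p=4: total = 31+8 = 39
n=5,p=2: total = 39+7 = 46
n=5,p=3: total = 46+8 = 54
n=5,p=4: total = 54+9 = 63
n=6,p=2: total = 63+8 = 71
n=6,p=3: total = 71+9 = 80
n=6,p=4: total = 80+10 = 90

90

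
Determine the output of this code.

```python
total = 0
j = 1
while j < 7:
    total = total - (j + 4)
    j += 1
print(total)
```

-45

j=1: total = 0-5 = -5
j=2: total = (-5)-6 = -11
j=3: total = (-11)-7 = -18
j=4: total = (-18)-8 = -26
j=5: total = (-26)-9 = -35
j=6: total = (-35)-10 = -45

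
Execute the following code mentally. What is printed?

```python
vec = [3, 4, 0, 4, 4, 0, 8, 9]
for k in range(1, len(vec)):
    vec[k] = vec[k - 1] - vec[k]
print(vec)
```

[3, -1, -1, -5, -9, -9, -17, -26]

k=1: vec[1] = 3-4 = -1 → [3, -1, 0, 4, 4, 0, 8, 9]
k=2: vec[2] = (-1)-0 = -1 → [3, -1, -1, 4, 4, 0, 8, 9]
k=3: vec[3] = (-1)-4 = -5 → [3, -1, -1, -5, 4, 0, 8, 9]
k=4: vec[4] = (-5)-4 = -9 → [3, -1, -1, -5, -9, 0, 8, 9]
k=5: vec[5] = (-9)-0 = -9 → [3, -1, -1, -5, -9, -9, 8, 9]
k=6: vec[6] = (-9)-8 = -17 → [3, -1, -1, -5, -9, -9, -17, 9]
k=7: vec[7] = (-17)-9 = -26 → [3, -1, -1, -5, -9, -9, -17, -26]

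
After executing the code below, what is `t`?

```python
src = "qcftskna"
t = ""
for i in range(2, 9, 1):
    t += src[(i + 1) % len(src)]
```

i=2: add src[3]='t' → 't'
i=3: add src[4]='s' → 'ts'
i=4: add src[5]='k' → 'tsk'
i=5: add src[6]='n' → 'tskn'
i=6: add src[7]='a' → 'tskna'
i=7: add src[0]='q' → 'tsknaq'
i=8: add src[1]='c' → 'tsknaqc'

'tsknaqc'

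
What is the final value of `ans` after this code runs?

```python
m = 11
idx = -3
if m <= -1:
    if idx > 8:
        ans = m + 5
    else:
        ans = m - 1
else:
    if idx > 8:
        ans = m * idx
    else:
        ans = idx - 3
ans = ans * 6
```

-36

m=11, idx=-3
m <= -1 is False; idx > 8 is False
→ ans = idx - 3 = -6
ans = (-6)*6 = -36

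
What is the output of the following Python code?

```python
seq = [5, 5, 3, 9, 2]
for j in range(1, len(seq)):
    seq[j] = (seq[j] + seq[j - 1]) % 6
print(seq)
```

j=1: seq[1] = (5+5)%6 = 4 → [5, 4, 3, 9, 2]
j=2: seq[2] = (3+4)%6 = 1 → [5, 4, 1, 9, 2]
j=3: seq[3] = (9+1)%6 = 4 → [5, 4, 1, 4, 2]
j=4: seq[4] = (2+4)%6 = 0 → [5, 4, 1, 4, 0]

[5, 4, 1, 4, 0]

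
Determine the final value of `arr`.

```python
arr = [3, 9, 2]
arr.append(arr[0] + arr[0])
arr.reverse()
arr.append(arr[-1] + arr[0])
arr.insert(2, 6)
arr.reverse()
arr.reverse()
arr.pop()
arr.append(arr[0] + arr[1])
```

append arr[0]+arr[0] = 3+3 = 6 → [3, 9, 2, 6]
reverse → [6, 2, 9, 3]
append arr[-1]+arr[0] = 3+6 = 9 → [6, 2, 9, 3, 9]
insert 6 at 2 → [6, 2, 6, 9, 3, 9]
reverse → [9, 3, 9, 6, 2, 6]
reverse → [6, 2, 6, 9, 3, 9]
pop() removes 9 → [6, 2, 6, 9, 3]
append arr[0]+arr[1] = 6+2 = 8 → [6, 2, 6, 9, 3, 8]

[6, 2, 6, 9, 3, 8]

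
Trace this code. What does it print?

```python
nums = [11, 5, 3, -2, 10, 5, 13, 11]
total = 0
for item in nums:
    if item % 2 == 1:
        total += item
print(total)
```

item=11: odd, total = 0+11 = 11
item=5: odd, total = 11+5 = 16
item=3: odd, total = 16+3 = 19
item=-2: not odd
item=10: not odd
item=5: odd, total = 19+5 = 24
item=13: odd, total = 24+13 = 37
item=11: odd, total = 37+11 = 48

48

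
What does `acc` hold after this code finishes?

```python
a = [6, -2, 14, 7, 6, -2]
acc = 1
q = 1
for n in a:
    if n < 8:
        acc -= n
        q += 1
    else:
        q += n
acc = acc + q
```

n=6: <8, acc = 1-6 = -5; q=2
n=-2: <8, acc = (-5)-(-2) = -3; q=3
n=14: not <8; q=17
n=7: <8, acc = (-3)-7 = -10; q=18
n=6: <8, acc = (-10)-6 = -16; q=19
n=-2: <8, acc = (-16)-(-2) = -14; q=20
acc+q = (-14)+20 = 6

6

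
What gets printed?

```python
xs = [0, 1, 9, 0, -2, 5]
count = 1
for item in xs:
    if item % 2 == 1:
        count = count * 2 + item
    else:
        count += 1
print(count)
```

47

item=0: not odd, count = 1+1 = 2
item=1: odd, count = 2*2+1 = 5
item=9: odd, count = 5*2+9 = 19
item=0: not odd, count = 19+1 = 20
item=-2: not odd, count = 20+1 = 21
item=5: odd, count = 21*2+5 = 47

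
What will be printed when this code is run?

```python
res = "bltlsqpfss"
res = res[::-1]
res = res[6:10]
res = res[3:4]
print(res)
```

b

reverse → 'ssfpqsltlb'
slice [6:10] → 'ltlb'
slice [3:4] → 'b'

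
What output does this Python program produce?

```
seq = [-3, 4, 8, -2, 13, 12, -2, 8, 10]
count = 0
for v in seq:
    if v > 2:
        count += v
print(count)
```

55

v=-3: not >2
v=4: >2, count = 0+4 = 4
v=8: >2, count = 4+8 = 12
v=-2: not >2
v=13: >2, count = 12+13 = 25
v=12: >2, count = 25+12 = 37
v=-2: not >2
v=8: >2, count = 37+8 = 45
v=10: >2, count = 45+10 = 55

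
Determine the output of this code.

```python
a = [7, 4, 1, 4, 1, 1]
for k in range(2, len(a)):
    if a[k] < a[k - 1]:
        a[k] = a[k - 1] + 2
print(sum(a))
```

47

k=2: 1<4, a[2] = 4+2 = 6 → [7, 4, 6, 4, 1, 1]
k=3: 4<6, a[3] = 6+2 = 8 → [7, 4, 6, 8, 1, 1]
k=4: 1<8, a[4] = 8+2 = 10 → [7, 4, 6, 8, 10, 1]
k=5: 1<10, a[5] = 10+2 = 12 → [7, 4, 6, 8, 10, 12]
sum = 47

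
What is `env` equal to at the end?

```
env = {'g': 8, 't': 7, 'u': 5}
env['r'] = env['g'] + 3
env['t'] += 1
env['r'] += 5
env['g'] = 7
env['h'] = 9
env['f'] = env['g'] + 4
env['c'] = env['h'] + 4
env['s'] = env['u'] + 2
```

env['r'] = env['g']+3 = 11 → {'g': 8, 't': 7, 'u': 5, 'r': 11}
env['t'] = 7+1 = 8 → {'g': 8, 't': 8, 'u': 5, 'r': 11}
env['r'] = 11+5 = 16 → {'g': 8, 't': 8, 'u': 5, 'r': 16}
env['g'] = 7 → {'g': 7, 't': 8, 'u': 5, 'r': 16}
env['h'] = 9 → {'g': 7, 't': 8, 'u': 5, 'r': 16, 'h': 9}
env['f'] = env['g']+4 = 11 → {'g': 7, 't': 8, 'u': 5, 'r': 16, 'h': 9, 'f': 11}
env['c'] = env['h']+4 = 13 → {'g': 7, 't': 8, 'u': 5, 'r': 16, 'h': 9, 'f': 11, 'c': 13}
env['s'] = env['u']+2 = 7 → {'g': 7, 't': 8, 'u': 5, 'r': 16, 'h': 9, 'f': 11, 'c': 13, 's': 7}

{'g': 7, 't': 8, 'u': 5, 'r': 16, 'h': 9, 'f': 11, 'c': 13, 's': 7}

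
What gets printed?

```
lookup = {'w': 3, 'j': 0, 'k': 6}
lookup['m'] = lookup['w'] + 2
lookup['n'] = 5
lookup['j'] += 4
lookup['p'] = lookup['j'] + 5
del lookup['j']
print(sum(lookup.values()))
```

lookup['m'] = lookup['w']+2 = 5 → {'w': 3, 'j': 0, 'k': 6, 'm': 5}
lookup['n'] = 5 → {'w': 3, 'j': 0, 'k': 6, 'm': 5, 'n': 5}
lookup['j'] = 0+4 = 4 → {'w': 3, 'j': 4, 'k': 6, 'm': 5, 'n': 5}
lookup['p'] = lookup['j']+5 = 9 → {'w': 3, 'j': 4, 'k': 6, 'm': 5, 'n': 5, 'p': 9}
del 'j' → {'w': 3, 'k': 6, 'm': 5, 'n': 5, 'p': 9}
sum of values = 28

28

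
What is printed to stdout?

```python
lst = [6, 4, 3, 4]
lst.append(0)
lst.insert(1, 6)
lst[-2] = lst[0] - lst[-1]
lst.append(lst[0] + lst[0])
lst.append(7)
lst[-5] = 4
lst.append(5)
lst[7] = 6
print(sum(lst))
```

append 0 → [6, 4, 3, 4, 0]
insert 6 at 1 → [6, 6, 4, 3, 4, 0]
lst[-2] = lst[0]-lst[-1] = 6-0 = 6 → [6, 6, 4, 3, 6, 0]
append lst[0]+lst[0] = 6+6 = 12 → [6, 6, 4, 3, 6, 0, 12]
append 7 → [6, 6, 4, 3, 6, 0, 12, 7]
lst[-5] = 4 → [6, 6, 4, 4, 6, 0, 12, 7]
append 5 → [6, 6, 4, 4, 6, 0, 12, 7, 5]
lst[7] = 6 → [6, 6, 4, 4, 6, 0, 12, 6, 5]
sum = 49

49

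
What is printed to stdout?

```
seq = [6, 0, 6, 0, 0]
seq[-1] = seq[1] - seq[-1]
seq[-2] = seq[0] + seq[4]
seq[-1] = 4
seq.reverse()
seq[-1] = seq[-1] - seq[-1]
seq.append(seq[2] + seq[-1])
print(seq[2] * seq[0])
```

seq[-1] = seq[1]-seq[-1] = 0-0 = 0 → [6, 0, 6, 0, 0]
seq[-2] = seq[0]+seq[4] = 6+0 = 6 → [6, 0, 6, 6, 0]
seq[-1] = 4 → [6, 0, 6, 6, 4]
reverse → [4, 6, 6, 0, 6]
seq[-1] = seq[-1]-seq[-1] = 6-6 = 0 → [4, 6, 6, 0, 0]
append seq[2]+seq[-1] = 6+0 = 6 → [4, 6, 6, 0, 0, 6]
seq[2]*seq[0] = 6*4 = 24

24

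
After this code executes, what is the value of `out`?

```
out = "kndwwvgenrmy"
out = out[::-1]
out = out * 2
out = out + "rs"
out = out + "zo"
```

'ymrnegvwwdnkymrnegvwwdnkrszo'

reverse → 'ymrnegvwwdnk'
repeat ×2 → 'ymrnegvwwdnkymrnegvwwdnk'
+ 'rs' → 'ymrnegvwwdnkymrnegvwwdnkrs'
+ 'zo' → 'ymrnegvwwdnkymrnegvwwdnkrszo'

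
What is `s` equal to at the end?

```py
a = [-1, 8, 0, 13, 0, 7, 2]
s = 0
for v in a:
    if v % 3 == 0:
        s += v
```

0

v=-1: not %3==0
v=8: not %3==0
v=0: %3==0, s = 0+0 = 0
v=13: not %3==0
v=0: %3==0, s = 0+0 = 0
v=7: not %3==0
v=2: not %3==0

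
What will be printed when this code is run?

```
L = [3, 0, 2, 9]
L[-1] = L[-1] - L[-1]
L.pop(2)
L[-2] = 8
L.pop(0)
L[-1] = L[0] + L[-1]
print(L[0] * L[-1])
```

L[-1] = L[-1]-L[-1] = 9-9 = 0 → [3, 0, 2, 0]
pop(2) removes 2 → [3, 0, 0]
L[-2] = 8 → [3, 8, 0]
pop(0) removes 3 → [8, 0]
L[-1] = L[0]+L[-1] = 8+0 = 8 → [8, 8]
L[0]*L[-1] = 8*8 = 64

64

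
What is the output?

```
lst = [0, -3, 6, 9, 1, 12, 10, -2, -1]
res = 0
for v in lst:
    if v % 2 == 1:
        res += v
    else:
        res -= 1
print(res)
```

v=0: not odd, res = 0-1 = -1
v=-3: odd, res = (-1)+(-3) = -4
v=6: not odd, res = (-4)-1 = -5
v=9: odd, res = (-5)+9 = 4
v=1: odd, res = 4+1 = 5
v=12: not odd, res = 5-1 = 4
v=10: not odd, res = 4-1 = 3
v=-2: not odd, res = 3-1 = 2
v=-1: odd, res = 2+(-1) = 1

1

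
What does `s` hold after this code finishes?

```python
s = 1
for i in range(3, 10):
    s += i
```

43

i=3: s = 1+3 = 4
i=4: s = 4+4 = 8
i=5: s = 8+5 = 13
i=6: s = 13+6 = 19
i=7: s = 19+7 = 26
i=8: s = 26+8 = 34
i=9: s = 34+9 = 43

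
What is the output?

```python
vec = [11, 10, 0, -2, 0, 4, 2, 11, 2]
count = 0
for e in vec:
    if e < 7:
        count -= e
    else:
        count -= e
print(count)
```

-38

e=11: not <7, count = 0-11 = -11
e=10: not <7, count = (-11)-10 = -21
e=0: <7, count = (-21)-0 = -21
e=-2: <7, count = (-21)-(-2) = -19
e=0: <7, count = (-19)-0 = -19
e=4: <7, count = (-19)-4 = -23
e=2: <7, count = (-23)-2 = -25
e=11: not <7, count = (-25)-11 = -36
e=2: <7, count = (-36)-2 = -38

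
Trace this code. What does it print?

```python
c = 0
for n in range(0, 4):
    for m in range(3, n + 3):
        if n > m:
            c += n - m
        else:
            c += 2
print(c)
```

n=1,m=3: not 1>3, c = 0+2 = 2
n=2,m=3: not 2>3, c = 2+2 = 4
n=2,m=4: not 2>4, c = 4+2 = 6
n=3,m=3: not 3>3, c = 6+2 = 8
n=3,m=4: not 3>4, c = 8+2 = 10
n=3,m=5: not 3>5, c = 10+2 = 12

12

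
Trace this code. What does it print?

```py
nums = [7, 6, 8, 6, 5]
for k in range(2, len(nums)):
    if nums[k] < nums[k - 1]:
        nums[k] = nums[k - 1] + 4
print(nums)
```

[7, 6, 8, 12, 16]

k=2: 8>=6, unchanged → [7, 6, 8, 6, 5]
k=3: 6<8, nums[3] = 8+4 = 12 → [7, 6, 8, 12, 5]
k=4: 5<12, nums[4] = 12+4 = 16 → [7, 6, 8, 12, 16]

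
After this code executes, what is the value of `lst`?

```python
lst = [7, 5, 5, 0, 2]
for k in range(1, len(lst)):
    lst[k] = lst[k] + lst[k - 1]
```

k=1: lst[1] = 5+7 = 12 → [7, 12, 5, 0, 2]
k=2: lst[2] = 5+12 = 17 → [7, 12, 17, 0, 2]
k=3: lst[3] = 0+17 = 17 → [7, 12, 17, 17, 2]
k=4: lst[4] = 2+17 = 19 → [7, 12, 17, 17, 19]

[7, 12, 17, 17, 19]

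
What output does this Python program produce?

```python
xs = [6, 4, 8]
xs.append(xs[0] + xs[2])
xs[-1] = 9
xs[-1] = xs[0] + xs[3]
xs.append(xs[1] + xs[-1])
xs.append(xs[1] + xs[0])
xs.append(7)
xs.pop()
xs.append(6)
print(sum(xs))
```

append xs[0]+xs[2] = 6+8 = 14 → [6, 4, 8, 14]
xs[-1] = 9 → [6, 4, 8, 9]
xs[-1] = xs[0]+xs[3] = 6+9 = 15 → [6, 4, 8, 15]
append xs[1]+xs[-1] = 4+15 = 19 → [6, 4, 8, 15, 19]
append xs[1]+xs[0] = 4+6 = 10 → [6, 4, 8, 15, 19, 10]
append 7 → [6, 4, 8, 15, 19, 10, 7]
pop() removes 7 → [6, 4, 8, 15, 19, 10]
append 6 → [6, 4, 8, 15, 19, 10, 6]
sum = 68

68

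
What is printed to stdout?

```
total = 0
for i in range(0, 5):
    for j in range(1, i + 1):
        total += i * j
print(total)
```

65

i=1,j=1: total = 0+1 = 1
i=2,j=1: total = 1+2 = 3
i=2,j=2: total = 3+4 = 7
i=3,j=1: total = 7+3 = 10
i=3,j=2: total = 10+6 = 16
i=3,j=3: total = 16+9 = 25
i=4,j=1: total = 25+4 = 29
i=4,j=2: total = 29+8 = 37
i=4,j=3: total = 37+12 = 49
i=4,j=4: total = 49+16 = 65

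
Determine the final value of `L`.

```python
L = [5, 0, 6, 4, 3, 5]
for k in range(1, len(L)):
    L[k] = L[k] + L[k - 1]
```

[5, 5, 11, 15, 18, 23]

k=1: L[1] = 0+5 = 5 → [5, 5, 6, 4, 3, 5]
k=2: L[2] = 6+5 = 11 → [5, 5, 11, 4, 3, 5]
k=3: L[3] = 4+11 = 15 → [5, 5, 11, 15, 3, 5]
k=4: L[4] = 3+15 = 18 → [5, 5, 11, 15, 18, 5]
k=5: L[5] = 5+18 = 23 → [5, 5, 11, 15, 18, 23]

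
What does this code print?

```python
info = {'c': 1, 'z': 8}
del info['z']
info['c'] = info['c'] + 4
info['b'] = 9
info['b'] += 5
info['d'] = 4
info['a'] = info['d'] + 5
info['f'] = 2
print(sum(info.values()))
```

del 'z' → {'c': 1}
info['c'] = info['c']+4 = 5 → {'c': 5}
info['b'] = 9 → {'c': 5, 'b': 9}
info['b'] = 9+5 = 14 → {'c': 5, 'b': 14}
info['d'] = 4 → {'c': 5, 'b': 14, 'd': 4}
info['a'] = info['d']+5 = 9 → {'c': 5, 'b': 14, 'd': 4, 'a': 9}
info['f'] = 2 → {'c': 5, 'b': 14, 'd': 4, 'a': 9, 'f': 2}
sum of values = 34

34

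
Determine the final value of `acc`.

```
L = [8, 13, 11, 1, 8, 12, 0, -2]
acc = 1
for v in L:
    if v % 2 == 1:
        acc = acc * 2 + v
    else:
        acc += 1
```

95

v=8: not odd, acc = 1+1 = 2
v=13: odd, acc = 2*2+13 = 17
v=11: odd, acc = 17*2+11 = 45
v=1: odd, acc = 45*2+1 = 91
v=8: not odd, acc = 91+1 = 92
v=12: not odd, acc = 92+1 = 93
v=0: not odd, acc = 93+1 = 94
v=-2: not odd, acc = 94+1 = 95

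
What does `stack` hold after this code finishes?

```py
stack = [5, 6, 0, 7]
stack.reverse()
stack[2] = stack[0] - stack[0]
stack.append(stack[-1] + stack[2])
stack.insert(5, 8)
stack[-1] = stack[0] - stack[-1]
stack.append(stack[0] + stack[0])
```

reverse → [7, 0, 6, 5]
stack[2] = stack[0]-stack[0] = 7-7 = 0 → [7, 0, 0, 5]
append stack[-1]+stack[2] = 5+0 = 5 → [7, 0, 0, 5, 5]
insert 8 at 5 → [7, 0, 0, 5, 5, 8]
stack[-1] = stack[0]-stack[-1] = 7-8 = -1 → [7, 0, 0, 5, 5, -1]
append stack[0]+stack[0] = 7+7 = 14 → [7, 0, 0, 5, 5, -1, 14]

[7, 0, 0, 5, 5, -1, 14]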